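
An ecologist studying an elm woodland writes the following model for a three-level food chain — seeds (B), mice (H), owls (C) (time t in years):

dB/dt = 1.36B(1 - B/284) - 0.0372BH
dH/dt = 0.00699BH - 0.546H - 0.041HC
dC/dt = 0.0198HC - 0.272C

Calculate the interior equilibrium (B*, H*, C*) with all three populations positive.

From dC/dt = 0: 0.0198H* = 0.272, so H* = 13.7.
From dB/dt = 0: 1.36(1 - B*/284) = 0.0372·13.7, giving B* = 284·(1 - 0.376) = 177.
From dH/dt = 0: 0.00699·177 - 0.546 = 0.041C*, so C* = 0.693/0.041 = 16.9.

B* ≈ 177, H* ≈ 13.7, C* ≈ 16.9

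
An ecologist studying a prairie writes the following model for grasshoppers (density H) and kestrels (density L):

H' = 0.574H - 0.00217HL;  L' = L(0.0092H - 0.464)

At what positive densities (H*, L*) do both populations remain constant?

H* ≈ 50.4, L* ≈ 265

Set dL/dt = 0 with L > 0: 0.0092H - 0.464 = 0, so H* = 0.464/0.0092 = 50.4.
Set dH/dt = 0 with H > 0: 0.574 - 0.00217L = 0, so L* = 0.574/0.00217 = 265.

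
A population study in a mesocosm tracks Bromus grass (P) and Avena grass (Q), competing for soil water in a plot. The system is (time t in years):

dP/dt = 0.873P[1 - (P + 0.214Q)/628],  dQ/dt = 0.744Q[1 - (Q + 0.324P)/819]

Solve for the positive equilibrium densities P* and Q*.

P* ≈ 486, Q* ≈ 661

Setting both brackets to zero gives the nullclines P + 0.214Q = 628 and 0.324P + Q = 819.
Substituting Q = 819 - 0.324P into the first: P(1 - 0.214·0.324) = 628 - 0.214·819.
So P* = 453/0.931 = 486, and then Q* = 819 - 0.324·486 = 661.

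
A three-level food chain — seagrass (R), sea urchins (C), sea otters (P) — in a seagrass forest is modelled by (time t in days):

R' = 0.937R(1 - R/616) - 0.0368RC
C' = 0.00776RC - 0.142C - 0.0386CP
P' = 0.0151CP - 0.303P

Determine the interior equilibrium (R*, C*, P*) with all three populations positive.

From dP/dt = 0: 0.0151C* = 0.303, so C* = 20.1.
From dR/dt = 0: 0.937(1 - R*/616) = 0.0368·20.1, giving R* = 616·(1 - 0.788) = 131.
From dC/dt = 0: 0.00776·131 - 0.142 = 0.0386P*, so P* = 0.871/0.0386 = 22.6.

R* ≈ 131, C* ≈ 20.1, P* ≈ 22.6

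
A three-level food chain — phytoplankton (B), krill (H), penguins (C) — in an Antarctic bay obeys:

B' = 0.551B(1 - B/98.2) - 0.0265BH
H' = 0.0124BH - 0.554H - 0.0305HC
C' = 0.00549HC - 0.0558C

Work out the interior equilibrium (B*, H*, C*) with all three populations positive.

B* ≈ 50.2, H* ≈ 10.2, C* ≈ 2.24

From dC/dt = 0: 0.00549H* = 0.0558, so H* = 10.2.
From dB/dt = 0: 0.551(1 - B*/98.2) = 0.0265·10.2, giving B* = 98.2·(1 - 0.489) = 50.2.
From dH/dt = 0: 0.0124·50.2 - 0.554 = 0.0305C*, so C* = 0.0684/0.0305 = 2.24.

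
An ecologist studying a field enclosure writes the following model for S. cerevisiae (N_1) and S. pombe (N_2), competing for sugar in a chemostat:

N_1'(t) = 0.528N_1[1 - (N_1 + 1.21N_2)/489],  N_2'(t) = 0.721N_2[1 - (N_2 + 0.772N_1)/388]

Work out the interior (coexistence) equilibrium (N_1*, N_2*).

Setting both brackets to zero gives the nullclines N_1 + 1.21N_2 = 489 and 0.772N_1 + N_2 = 388.
Substituting N_2 = 388 - 0.772N_1 into the first: N_1(1 - 1.21·0.772) = 489 - 1.21·388.
So N_1* = 19.5/0.0659 = 296, and then N_2* = 388 - 0.772·296 = 159.

N_1* ≈ 296, N_2* ≈ 159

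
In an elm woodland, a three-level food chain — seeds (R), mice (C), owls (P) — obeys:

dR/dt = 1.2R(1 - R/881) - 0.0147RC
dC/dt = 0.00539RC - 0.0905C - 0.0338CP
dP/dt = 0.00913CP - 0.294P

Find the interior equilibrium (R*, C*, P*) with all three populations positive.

From dP/dt = 0: 0.00913C* = 0.294, so C* = 32.2.
From dR/dt = 0: 1.2(1 - R*/881) = 0.0147·32.2, giving R* = 881·(1 - 0.394) = 533.
From dC/dt = 0: 0.00539·533 - 0.0905 = 0.0338P*, so P* = 2.78/0.0338 = 82.4.

R* ≈ 533, C* ≈ 32.2, P* ≈ 82.4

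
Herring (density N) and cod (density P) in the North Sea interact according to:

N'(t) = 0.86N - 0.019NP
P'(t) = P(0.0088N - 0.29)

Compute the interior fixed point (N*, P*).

N* ≈ 33, P* ≈ 45.3

Set dP/dt = 0 with P > 0: 0.0088N - 0.29 = 0, so N* = 0.29/0.0088 = 33.
Set dN/dt = 0 with N > 0: 0.86 - 0.019P = 0, so P* = 0.86/0.019 = 45.3.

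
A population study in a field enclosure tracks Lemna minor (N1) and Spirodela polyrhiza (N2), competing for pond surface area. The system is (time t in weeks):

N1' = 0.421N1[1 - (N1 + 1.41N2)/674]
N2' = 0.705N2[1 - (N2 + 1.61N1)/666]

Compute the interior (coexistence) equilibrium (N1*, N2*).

Setting both brackets to zero gives the nullclines N1 + 1.41N2 = 674 and 1.61N1 + N2 = 666.
Substituting N2 = 666 - 1.61N1 into the first: N1(1 - 1.41·1.61) = 674 - 1.41·666.
So N1* = -265/-1.27 = 209, and then N2* = 666 - 1.61·209 = 330.

N1* ≈ 209, N2* ≈ 330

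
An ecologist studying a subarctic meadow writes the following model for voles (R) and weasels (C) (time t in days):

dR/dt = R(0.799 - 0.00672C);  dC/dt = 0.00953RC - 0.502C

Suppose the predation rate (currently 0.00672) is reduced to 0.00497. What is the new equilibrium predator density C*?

At the interior fixed point, setting dR/dt = 0 with R > 0 fixes C* = (prey growth rate)/(RC coefficient) — independent of the other coefficients.
With the change, C* = 0.799/0.00497 = 161; it rises from 119.

C* ≈ 161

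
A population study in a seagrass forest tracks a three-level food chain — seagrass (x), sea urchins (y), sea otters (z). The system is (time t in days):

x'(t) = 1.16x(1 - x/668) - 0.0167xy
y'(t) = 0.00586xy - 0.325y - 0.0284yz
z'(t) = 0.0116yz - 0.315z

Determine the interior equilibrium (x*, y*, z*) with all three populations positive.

x* ≈ 407, y* ≈ 27.2, z* ≈ 72.5

From dz/dt = 0: 0.0116y* = 0.315, so y* = 27.2.
From dx/dt = 0: 1.16(1 - x*/668) = 0.0167·27.2, giving x* = 668·(1 - 0.391) = 407.
From dy/dt = 0: 0.00586·407 - 0.325 = 0.0284z*, so z* = 2.06/0.0284 = 72.5.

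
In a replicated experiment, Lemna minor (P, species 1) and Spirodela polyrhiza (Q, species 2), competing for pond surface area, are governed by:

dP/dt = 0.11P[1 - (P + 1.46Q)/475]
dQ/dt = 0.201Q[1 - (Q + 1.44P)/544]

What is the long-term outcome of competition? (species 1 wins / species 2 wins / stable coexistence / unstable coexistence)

Compare the nullcline intercepts: K1/α12 = 475/1.46 = 325 < K2 = 544; K2/α21 = 544/1.44 = 378 < K1 = 475.
Since both are reversed, neither can invade when rare; the interior point is a saddle.

unstable coexistence (outcome depends on initial conditions)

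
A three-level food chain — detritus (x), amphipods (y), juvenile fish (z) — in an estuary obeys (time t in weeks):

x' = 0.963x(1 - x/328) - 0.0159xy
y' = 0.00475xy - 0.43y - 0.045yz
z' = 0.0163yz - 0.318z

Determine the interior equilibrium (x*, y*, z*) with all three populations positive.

x* ≈ 222, y* ≈ 19.5, z* ≈ 13.9

From dz/dt = 0: 0.0163y* = 0.318, so y* = 19.5.
From dx/dt = 0: 0.963(1 - x*/328) = 0.0159·19.5, giving x* = 328·(1 - 0.322) = 222.
From dy/dt = 0: 0.00475·222 - 0.43 = 0.045z*, so z* = 0.626/0.045 = 13.9.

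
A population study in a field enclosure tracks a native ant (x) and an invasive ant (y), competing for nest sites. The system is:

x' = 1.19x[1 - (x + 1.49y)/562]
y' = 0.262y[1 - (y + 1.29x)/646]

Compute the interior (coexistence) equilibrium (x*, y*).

Setting both brackets to zero gives the nullclines x + 1.49y = 562 and 1.29x + y = 646.
Substituting y = 646 - 1.29x into the first: x(1 - 1.49·1.29) = 562 - 1.49·646.
So x* = -401/-0.922 = 434, and then y* = 646 - 1.29·434 = 85.7.

x* ≈ 434, y* ≈ 85.7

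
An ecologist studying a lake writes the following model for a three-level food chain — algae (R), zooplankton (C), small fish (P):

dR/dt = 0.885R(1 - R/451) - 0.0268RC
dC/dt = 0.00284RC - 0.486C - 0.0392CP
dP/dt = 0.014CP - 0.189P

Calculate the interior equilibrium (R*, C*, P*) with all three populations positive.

R* ≈ 267, C* ≈ 13.5, P* ≈ 6.92

From dP/dt = 0: 0.014C* = 0.189, so C* = 13.5.
From dR/dt = 0: 0.885(1 - R*/451) = 0.0268·13.5, giving R* = 451·(1 - 0.409) = 267.
From dC/dt = 0: 0.00284·267 - 0.486 = 0.0392P*, so P* = 0.271/0.0392 = 6.92.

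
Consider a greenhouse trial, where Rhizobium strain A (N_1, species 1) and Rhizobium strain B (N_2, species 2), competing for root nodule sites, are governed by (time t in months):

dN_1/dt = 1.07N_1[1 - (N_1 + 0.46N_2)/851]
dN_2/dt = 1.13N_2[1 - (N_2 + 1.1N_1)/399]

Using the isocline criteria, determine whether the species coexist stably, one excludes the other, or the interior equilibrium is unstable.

Compare the nullcline intercepts: K1/α12 = 851/0.46 = 1850 > K2 = 399; K2/α21 = 399/1.1 = 363 < K1 = 851.
Since the inequalities point opposite ways, species 1 can invade but species 2 cannot.

species 1 excludes species 2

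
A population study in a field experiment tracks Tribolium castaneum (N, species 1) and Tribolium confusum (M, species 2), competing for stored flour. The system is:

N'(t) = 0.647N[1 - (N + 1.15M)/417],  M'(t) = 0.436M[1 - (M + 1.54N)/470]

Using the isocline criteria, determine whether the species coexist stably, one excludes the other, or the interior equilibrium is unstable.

Compare the nullcline intercepts: K1/α12 = 417/1.15 = 363 < K2 = 470; K2/α21 = 470/1.54 = 305 < K1 = 417.
Since both are reversed, neither can invade when rare; the interior point is a saddle.

unstable coexistence (outcome depends on initial conditions)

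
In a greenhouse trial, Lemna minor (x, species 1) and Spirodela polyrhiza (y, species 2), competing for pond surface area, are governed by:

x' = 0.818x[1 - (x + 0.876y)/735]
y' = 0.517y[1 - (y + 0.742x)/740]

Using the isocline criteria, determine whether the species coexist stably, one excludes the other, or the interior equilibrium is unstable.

stable coexistence

Compare the nullcline intercepts: K1/α12 = 735/0.876 = 839 > K2 = 740; K2/α21 = 740/0.742 = 997 > K1 = 735.
Since both inequalities hold, each species can invade when rare, so the interior equilibrium is stable.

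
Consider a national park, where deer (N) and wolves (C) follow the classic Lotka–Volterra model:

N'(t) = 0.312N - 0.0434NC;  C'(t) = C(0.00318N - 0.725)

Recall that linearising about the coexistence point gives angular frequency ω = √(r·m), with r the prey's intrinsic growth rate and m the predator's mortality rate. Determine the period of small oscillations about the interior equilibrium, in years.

Here r = 0.312 and m = 0.725, so r·m = 0.226.
ω = √0.226 = 0.476 per year, hence T = 2π/ω ≈ 13.2 years.

T ≈ 13.2 years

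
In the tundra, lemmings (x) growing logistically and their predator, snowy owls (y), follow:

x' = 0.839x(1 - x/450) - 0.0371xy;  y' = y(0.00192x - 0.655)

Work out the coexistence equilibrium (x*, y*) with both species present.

From dy/dt = 0 with y > 0: 0.00192x* = 0.655, so x* = 341.
Substitute into dx/dt = 0: 0.839(1 - 341/450) = 0.0371y*.
The bracket is 0.242, giving y* = 0.203/0.0371 = 5.47.

x* ≈ 341, y* ≈ 5.47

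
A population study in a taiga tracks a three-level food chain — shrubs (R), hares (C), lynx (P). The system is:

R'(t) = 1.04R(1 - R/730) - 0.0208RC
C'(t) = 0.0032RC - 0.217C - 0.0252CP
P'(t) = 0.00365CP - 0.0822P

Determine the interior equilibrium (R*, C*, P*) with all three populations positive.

From dP/dt = 0: 0.00365C* = 0.0822, so C* = 22.5.
From dR/dt = 0: 1.04(1 - R*/730) = 0.0208·22.5, giving R* = 730·(1 - 0.45) = 401.
From dC/dt = 0: 0.0032·401 - 0.217 = 0.0252P*, so P* = 1.07/0.0252 = 42.3.

R* ≈ 401, C* ≈ 22.5, P* ≈ 42.3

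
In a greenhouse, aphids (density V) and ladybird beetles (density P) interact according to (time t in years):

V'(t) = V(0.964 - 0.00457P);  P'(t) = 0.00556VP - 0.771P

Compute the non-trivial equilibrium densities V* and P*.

V* ≈ 139, P* ≈ 211

Set dP/dt = 0 with P > 0: 0.00556V - 0.771 = 0, so V* = 0.771/0.00556 = 139.
Set dV/dt = 0 with V > 0: 0.964 - 0.00457P = 0, so P* = 0.964/0.00457 = 211.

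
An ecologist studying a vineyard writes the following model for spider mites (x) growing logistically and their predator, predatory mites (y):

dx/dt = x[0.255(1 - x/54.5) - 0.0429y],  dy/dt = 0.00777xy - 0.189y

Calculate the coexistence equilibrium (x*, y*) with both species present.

x* ≈ 24.3, y* ≈ 3.29

From dy/dt = 0 with y > 0: 0.00777x* = 0.189, so x* = 24.3.
Substitute into dx/dt = 0: 0.255(1 - 24.3/54.5) = 0.0429y*.
The bracket is 0.554, giving y* = 0.141/0.0429 = 3.29.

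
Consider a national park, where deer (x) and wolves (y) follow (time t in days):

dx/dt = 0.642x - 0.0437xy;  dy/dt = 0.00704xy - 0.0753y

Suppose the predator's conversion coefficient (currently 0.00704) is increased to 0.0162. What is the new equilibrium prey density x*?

At the interior fixed point, setting dy/dt = 0 with y > 0 fixes x* = (predator death rate)/(xy coefficient) — independent of the other coefficients.
With the change, x* = 0.0753/0.0162 = 4.65; it falls from 10.7.

x* ≈ 4.65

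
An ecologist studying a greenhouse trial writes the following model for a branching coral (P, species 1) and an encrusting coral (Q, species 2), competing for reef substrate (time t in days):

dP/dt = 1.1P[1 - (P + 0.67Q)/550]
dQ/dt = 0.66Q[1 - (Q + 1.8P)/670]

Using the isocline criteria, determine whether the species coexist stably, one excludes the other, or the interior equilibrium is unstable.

species 1 excludes species 2

Compare the nullcline intercepts: K1/α12 = 550/0.67 = 821 > K2 = 670; K2/α21 = 670/1.8 = 372 < K1 = 550.
Since the inequalities point opposite ways, species 1 can invade but species 2 cannot.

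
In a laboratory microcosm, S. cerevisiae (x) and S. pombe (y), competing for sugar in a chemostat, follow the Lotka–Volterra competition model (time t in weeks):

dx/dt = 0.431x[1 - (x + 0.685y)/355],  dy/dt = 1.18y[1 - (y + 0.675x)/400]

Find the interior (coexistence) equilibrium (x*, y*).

Setting both brackets to zero gives the nullclines x + 0.685y = 355 and 0.675x + y = 400.
Substituting y = 400 - 0.675x into the first: x(1 - 0.685·0.675) = 355 - 0.685·400.
So x* = 81/0.538 = 151, and then y* = 400 - 0.675·151 = 298.

x* ≈ 151, y* ≈ 298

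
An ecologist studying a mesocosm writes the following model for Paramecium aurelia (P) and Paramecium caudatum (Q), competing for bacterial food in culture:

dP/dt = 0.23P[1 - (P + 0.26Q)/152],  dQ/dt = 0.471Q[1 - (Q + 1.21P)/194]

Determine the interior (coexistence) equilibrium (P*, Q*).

P* ≈ 148, Q* ≈ 14.7

Setting both brackets to zero gives the nullclines P + 0.26Q = 152 and 1.21P + Q = 194.
Substituting Q = 194 - 1.21P into the first: P(1 - 0.26·1.21) = 152 - 0.26·194.
So P* = 102/0.685 = 148, and then Q* = 194 - 1.21·148 = 14.7.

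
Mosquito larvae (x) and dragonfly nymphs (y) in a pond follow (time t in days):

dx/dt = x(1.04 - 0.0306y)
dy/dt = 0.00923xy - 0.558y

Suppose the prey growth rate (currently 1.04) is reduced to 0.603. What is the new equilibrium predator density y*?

At the interior fixed point, setting dx/dt = 0 with x > 0 fixes y* = (prey growth rate)/(xy coefficient) — independent of the other coefficients.
With the change, y* = 0.603/0.0306 = 19.7; it falls from 34.

y* ≈ 19.7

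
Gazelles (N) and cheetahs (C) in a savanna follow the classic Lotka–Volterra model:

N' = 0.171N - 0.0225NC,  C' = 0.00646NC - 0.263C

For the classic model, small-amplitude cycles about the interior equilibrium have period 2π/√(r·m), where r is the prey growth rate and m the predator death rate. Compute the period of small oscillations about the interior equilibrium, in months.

T ≈ 29.6 months

Here r = 0.171 and m = 0.263, so r·m = 0.045.
ω = √0.045 = 0.212 per month, hence T = 2π/ω ≈ 29.6 months.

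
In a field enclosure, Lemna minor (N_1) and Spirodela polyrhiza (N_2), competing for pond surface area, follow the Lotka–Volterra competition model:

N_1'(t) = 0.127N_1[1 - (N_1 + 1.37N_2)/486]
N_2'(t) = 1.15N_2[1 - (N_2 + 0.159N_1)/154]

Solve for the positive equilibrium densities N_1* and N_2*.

N_1* ≈ 352, N_2* ≈ 98.1

Setting both brackets to zero gives the nullclines N_1 + 1.37N_2 = 486 and 0.159N_1 + N_2 = 154.
Substituting N_2 = 154 - 0.159N_1 into the first: N_1(1 - 1.37·0.159) = 486 - 1.37·154.
So N_1* = 275/0.782 = 352, and then N_2* = 154 - 0.159·352 = 98.1.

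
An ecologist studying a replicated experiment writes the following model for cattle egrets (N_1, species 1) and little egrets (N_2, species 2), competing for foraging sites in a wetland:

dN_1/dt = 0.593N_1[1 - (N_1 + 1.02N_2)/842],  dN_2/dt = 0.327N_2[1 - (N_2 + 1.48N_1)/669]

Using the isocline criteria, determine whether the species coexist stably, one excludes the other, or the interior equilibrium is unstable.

species 1 excludes species 2

Compare the nullcline intercepts: K1/α12 = 842/1.02 = 825 > K2 = 669; K2/α21 = 669/1.48 = 452 < K1 = 842.
Since the inequalities point opposite ways, species 1 can invade but species 2 cannot.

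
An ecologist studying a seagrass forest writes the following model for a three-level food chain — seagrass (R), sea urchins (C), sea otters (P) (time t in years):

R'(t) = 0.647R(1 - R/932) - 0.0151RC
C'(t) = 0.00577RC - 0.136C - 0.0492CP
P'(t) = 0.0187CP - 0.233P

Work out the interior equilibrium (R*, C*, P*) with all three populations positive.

R* ≈ 661, C* ≈ 12.5, P* ≈ 74.8

From dP/dt = 0: 0.0187C* = 0.233, so C* = 12.5.
From dR/dt = 0: 0.647(1 - R*/932) = 0.0151·12.5, giving R* = 932·(1 - 0.291) = 661.
From dC/dt = 0: 0.00577·661 - 0.136 = 0.0492P*, so P* = 3.68/0.0492 = 74.8.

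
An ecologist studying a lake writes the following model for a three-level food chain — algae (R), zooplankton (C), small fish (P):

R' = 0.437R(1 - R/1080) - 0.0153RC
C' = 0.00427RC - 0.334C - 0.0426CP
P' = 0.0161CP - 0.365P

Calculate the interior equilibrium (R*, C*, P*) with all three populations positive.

R* ≈ 223, C* ≈ 22.7, P* ≈ 14.5

From dP/dt = 0: 0.0161C* = 0.365, so C* = 22.7.
From dR/dt = 0: 0.437(1 - R*/1080) = 0.0153·22.7, giving R* = 1080·(1 - 0.794) = 223.
From dC/dt = 0: 0.00427·223 - 0.334 = 0.0426P*, so P* = 0.617/0.0426 = 14.5.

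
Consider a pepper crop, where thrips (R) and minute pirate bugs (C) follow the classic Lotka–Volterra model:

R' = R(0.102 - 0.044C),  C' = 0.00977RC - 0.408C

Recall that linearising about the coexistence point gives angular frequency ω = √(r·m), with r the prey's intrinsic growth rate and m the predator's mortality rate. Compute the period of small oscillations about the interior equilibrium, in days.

T ≈ 30.8 days

Here r = 0.102 and m = 0.408, so r·m = 0.0416.
ω = √0.0416 = 0.204 per day, hence T = 2π/ω ≈ 30.8 days.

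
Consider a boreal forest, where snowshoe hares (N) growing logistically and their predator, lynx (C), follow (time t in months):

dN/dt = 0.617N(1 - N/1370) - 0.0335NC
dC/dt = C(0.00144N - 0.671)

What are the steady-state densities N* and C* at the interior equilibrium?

From dC/dt = 0 with C > 0: 0.00144N* = 0.671, so N* = 466.
Substitute into dN/dt = 0: 0.617(1 - 466/1370) = 0.0335C*.
The bracket is 0.66, giving C* = 0.407/0.0335 = 12.2.

N* ≈ 466, C* ≈ 12.2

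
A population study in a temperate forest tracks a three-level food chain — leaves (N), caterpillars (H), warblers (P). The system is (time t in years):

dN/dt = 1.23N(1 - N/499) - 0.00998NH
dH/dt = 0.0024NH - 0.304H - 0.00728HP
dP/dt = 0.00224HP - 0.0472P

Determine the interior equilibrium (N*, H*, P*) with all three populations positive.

From dP/dt = 0: 0.00224H* = 0.0472, so H* = 21.1.
From dN/dt = 0: 1.23(1 - N*/499) = 0.00998·21.1, giving N* = 499·(1 - 0.171) = 414.
From dH/dt = 0: 0.0024·414 - 0.304 = 0.00728P*, so P* = 0.689/0.00728 = 94.6.

N* ≈ 414, H* ≈ 21.1, P* ≈ 94.6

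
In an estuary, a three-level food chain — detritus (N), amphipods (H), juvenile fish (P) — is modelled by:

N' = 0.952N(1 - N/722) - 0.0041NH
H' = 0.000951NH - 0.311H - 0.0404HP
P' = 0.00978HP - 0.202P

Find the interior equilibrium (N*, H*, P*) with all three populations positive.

N* ≈ 658, H* ≈ 20.7, P* ≈ 7.79

From dP/dt = 0: 0.00978H* = 0.202, so H* = 20.7.
From dN/dt = 0: 0.952(1 - N*/722) = 0.0041·20.7, giving N* = 722·(1 - 0.089) = 658.
From dH/dt = 0: 0.000951·658 - 0.311 = 0.0404P*, so P* = 0.315/0.0404 = 7.79.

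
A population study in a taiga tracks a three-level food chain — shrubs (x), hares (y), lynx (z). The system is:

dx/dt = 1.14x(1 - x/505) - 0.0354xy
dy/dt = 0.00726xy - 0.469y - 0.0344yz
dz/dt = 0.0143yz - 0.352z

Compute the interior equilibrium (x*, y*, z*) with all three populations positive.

x* ≈ 119, y* ≈ 24.6, z* ≈ 11.5

From dz/dt = 0: 0.0143y* = 0.352, so y* = 24.6.
From dx/dt = 0: 1.14(1 - x*/505) = 0.0354·24.6, giving x* = 505·(1 - 0.764) = 119.
From dy/dt = 0: 0.00726·119 - 0.469 = 0.0344z*, so z* = 0.395/0.0344 = 11.5.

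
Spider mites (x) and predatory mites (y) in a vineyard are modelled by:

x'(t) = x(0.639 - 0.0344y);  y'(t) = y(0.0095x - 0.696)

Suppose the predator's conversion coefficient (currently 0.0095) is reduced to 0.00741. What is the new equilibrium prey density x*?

x* ≈ 93.9

At the interior fixed point, setting dy/dt = 0 with y > 0 fixes x* = (predator death rate)/(xy coefficient) — independent of the other coefficients.
With the change, x* = 0.696/0.00741 = 93.9; it rises from 73.3.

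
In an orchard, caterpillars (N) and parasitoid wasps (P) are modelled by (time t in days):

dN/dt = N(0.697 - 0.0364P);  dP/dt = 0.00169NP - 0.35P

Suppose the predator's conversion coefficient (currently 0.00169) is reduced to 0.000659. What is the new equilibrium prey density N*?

N* ≈ 531

At the interior fixed point, setting dP/dt = 0 with P > 0 fixes N* = (predator death rate)/(NP coefficient) — independent of the other coefficients.
With the change, N* = 0.35/0.000659 = 531; it rises from 207.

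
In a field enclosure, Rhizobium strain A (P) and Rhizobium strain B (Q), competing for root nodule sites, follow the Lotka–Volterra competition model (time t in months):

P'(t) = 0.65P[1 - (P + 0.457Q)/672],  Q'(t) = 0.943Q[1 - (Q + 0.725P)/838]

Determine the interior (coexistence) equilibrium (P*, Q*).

P* ≈ 432, Q* ≈ 525

Setting both brackets to zero gives the nullclines P + 0.457Q = 672 and 0.725P + Q = 838.
Substituting Q = 838 - 0.725P into the first: P(1 - 0.457·0.725) = 672 - 0.457·838.
So P* = 289/0.669 = 432, and then Q* = 838 - 0.725·432 = 525.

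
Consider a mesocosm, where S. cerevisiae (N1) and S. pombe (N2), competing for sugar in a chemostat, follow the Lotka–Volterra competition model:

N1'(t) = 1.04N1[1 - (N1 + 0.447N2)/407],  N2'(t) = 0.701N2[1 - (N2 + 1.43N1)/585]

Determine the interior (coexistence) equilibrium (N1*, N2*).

Setting both brackets to zero gives the nullclines N1 + 0.447N2 = 407 and 1.43N1 + N2 = 585.
Substituting N2 = 585 - 1.43N1 into the first: N1(1 - 0.447·1.43) = 407 - 0.447·585.
So N1* = 146/0.361 = 403, and then N2* = 585 - 1.43·403 = 8.29.

N1* ≈ 403, N2* ≈ 8.29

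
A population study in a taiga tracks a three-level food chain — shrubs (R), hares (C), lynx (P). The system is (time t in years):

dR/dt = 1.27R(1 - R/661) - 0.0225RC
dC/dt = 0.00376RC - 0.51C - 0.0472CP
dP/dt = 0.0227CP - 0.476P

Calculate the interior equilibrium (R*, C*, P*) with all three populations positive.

R* ≈ 415, C* ≈ 21, P* ≈ 22.3

From dP/dt = 0: 0.0227C* = 0.476, so C* = 21.
From dR/dt = 0: 1.27(1 - R*/661) = 0.0225·21, giving R* = 661·(1 - 0.372) = 415.
From dC/dt = 0: 0.00376·415 - 0.51 = 0.0472P*, so P* = 1.05/0.0472 = 22.3.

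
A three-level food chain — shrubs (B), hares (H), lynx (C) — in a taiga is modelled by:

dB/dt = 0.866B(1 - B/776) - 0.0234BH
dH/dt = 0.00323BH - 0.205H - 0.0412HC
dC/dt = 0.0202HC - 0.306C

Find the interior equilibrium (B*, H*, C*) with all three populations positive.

From dC/dt = 0: 0.0202H* = 0.306, so H* = 15.1.
From dB/dt = 0: 0.866(1 - B*/776) = 0.0234·15.1, giving B* = 776·(1 - 0.409) = 458.
From dH/dt = 0: 0.00323·458 - 0.205 = 0.0412C*, so C* = 1.28/0.0412 = 31.

B* ≈ 458, H* ≈ 15.1, C* ≈ 31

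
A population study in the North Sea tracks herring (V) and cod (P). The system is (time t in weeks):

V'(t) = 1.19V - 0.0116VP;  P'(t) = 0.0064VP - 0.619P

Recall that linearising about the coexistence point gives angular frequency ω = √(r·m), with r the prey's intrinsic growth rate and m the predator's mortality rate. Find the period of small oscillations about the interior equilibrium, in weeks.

T ≈ 7.32 weeks

Here r = 1.19 and m = 0.619, so r·m = 0.737.
ω = √0.737 = 0.858 per week, hence T = 2π/ω ≈ 7.32 weeks.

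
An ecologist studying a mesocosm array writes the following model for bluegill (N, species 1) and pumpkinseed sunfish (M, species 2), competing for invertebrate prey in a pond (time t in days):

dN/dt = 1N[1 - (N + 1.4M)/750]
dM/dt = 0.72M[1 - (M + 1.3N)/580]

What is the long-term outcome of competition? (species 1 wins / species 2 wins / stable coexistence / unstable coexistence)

Compare the nullcline intercepts: K1/α12 = 750/1.4 = 536 < K2 = 580; K2/α21 = 580/1.3 = 446 < K1 = 750.
Since both are reversed, neither can invade when rare; the interior point is a saddle.

unstable coexistence (outcome depends on initial conditions)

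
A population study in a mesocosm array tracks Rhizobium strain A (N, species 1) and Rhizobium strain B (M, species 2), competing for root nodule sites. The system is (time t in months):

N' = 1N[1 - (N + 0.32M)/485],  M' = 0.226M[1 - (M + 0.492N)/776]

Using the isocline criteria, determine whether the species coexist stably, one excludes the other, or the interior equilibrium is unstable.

stable coexistence

Compare the nullcline intercepts: K1/α12 = 485/0.32 = 1520 > K2 = 776; K2/α21 = 776/0.492 = 1580 > K1 = 485.
Since both inequalities hold, each species can invade when rare, so the interior equilibrium is stable.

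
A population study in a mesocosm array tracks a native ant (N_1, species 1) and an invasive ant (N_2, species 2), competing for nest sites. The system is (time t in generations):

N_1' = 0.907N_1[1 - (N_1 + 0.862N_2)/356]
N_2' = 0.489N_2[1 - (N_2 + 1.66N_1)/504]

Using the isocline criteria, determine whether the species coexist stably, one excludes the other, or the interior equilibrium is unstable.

Compare the nullcline intercepts: K1/α12 = 356/0.862 = 413 < K2 = 504; K2/α21 = 504/1.66 = 304 < K1 = 356.
Since both are reversed, neither can invade when rare; the interior point is a saddle.

unstable coexistence (outcome depends on initial conditions)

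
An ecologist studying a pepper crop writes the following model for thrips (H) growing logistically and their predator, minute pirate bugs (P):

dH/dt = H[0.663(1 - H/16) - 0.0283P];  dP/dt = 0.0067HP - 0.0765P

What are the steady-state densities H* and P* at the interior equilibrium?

From dP/dt = 0 with P > 0: 0.0067H* = 0.0765, so H* = 11.4.
Substitute into dH/dt = 0: 0.663(1 - 11.4/16) = 0.0283P*.
The bracket is 0.286, giving P* = 0.19/0.0283 = 6.71.

H* ≈ 11.4, P* ≈ 6.71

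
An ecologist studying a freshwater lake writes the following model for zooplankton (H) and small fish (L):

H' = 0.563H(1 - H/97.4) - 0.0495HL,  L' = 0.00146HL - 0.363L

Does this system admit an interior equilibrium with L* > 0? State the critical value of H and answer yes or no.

The predator equation gives dL/dt > 0 only when H > 0.363/0.00146 = 249.
Without the predator, H → K = 97.4. Since 97.4 < 249, the predator cannot invade.

Threshold H = 249; K < 249, so no, the predator goes extinct.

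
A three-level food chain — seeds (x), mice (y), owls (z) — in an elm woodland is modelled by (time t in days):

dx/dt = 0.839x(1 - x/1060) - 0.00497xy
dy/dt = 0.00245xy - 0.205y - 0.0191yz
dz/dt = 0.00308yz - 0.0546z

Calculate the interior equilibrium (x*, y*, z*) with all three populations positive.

x* ≈ 949, y* ≈ 17.7, z* ≈ 111

From dz/dt = 0: 0.00308y* = 0.0546, so y* = 17.7.
From dx/dt = 0: 0.839(1 - x*/1060) = 0.00497·17.7, giving x* = 1060·(1 - 0.105) = 949.
From dy/dt = 0: 0.00245·949 - 0.205 = 0.0191z*, so z* = 2.12/0.0191 = 111.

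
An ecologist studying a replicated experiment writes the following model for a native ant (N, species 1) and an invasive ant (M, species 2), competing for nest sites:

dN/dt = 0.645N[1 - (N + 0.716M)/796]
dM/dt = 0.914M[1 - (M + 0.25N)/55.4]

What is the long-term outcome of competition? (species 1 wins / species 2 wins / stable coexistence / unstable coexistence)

Compare the nullcline intercepts: K1/α12 = 796/0.716 = 1110 > K2 = 55.4; K2/α21 = 55.4/0.25 = 222 < K1 = 796.
Since the inequalities point opposite ways, species 1 can invade but species 2 cannot.

species 1 excludes species 2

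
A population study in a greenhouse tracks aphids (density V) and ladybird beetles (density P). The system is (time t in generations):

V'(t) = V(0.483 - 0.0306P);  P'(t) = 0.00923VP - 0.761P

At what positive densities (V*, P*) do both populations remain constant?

V* ≈ 82.4, P* ≈ 15.8

Set dP/dt = 0 with P > 0: 0.00923V - 0.761 = 0, so V* = 0.761/0.00923 = 82.4.
Set dV/dt = 0 with V > 0: 0.483 - 0.0306P = 0, so P* = 0.483/0.0306 = 15.8.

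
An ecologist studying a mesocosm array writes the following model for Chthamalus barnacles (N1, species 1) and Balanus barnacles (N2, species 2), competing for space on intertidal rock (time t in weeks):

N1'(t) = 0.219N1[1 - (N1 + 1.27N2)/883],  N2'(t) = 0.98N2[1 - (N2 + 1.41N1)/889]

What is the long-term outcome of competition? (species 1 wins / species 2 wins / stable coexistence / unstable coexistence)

unstable coexistence (outcome depends on initial conditions)

Compare the nullcline intercepts: K1/α12 = 883/1.27 = 695 < K2 = 889; K2/α21 = 889/1.41 = 630 < K1 = 883.
Since both are reversed, neither can invade when rare; the interior point is a saddle.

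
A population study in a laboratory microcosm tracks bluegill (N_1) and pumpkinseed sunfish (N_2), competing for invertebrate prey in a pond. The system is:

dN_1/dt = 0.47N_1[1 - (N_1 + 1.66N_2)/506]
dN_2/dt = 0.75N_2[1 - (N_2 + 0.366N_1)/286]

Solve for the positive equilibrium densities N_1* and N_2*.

N_1* ≈ 79.6, N_2* ≈ 257

Setting both brackets to zero gives the nullclines N_1 + 1.66N_2 = 506 and 0.366N_1 + N_2 = 286.
Substituting N_2 = 286 - 0.366N_1 into the first: N_1(1 - 1.66·0.366) = 506 - 1.66·286.
So N_1* = 31.2/0.392 = 79.6, and then N_2* = 286 - 0.366·79.6 = 257.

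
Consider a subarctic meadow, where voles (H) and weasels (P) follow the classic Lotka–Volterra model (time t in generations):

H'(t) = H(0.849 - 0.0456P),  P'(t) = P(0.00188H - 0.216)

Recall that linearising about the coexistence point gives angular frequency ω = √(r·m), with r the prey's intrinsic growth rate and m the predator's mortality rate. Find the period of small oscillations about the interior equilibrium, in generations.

Here r = 0.849 and m = 0.216, so r·m = 0.183.
ω = √0.183 = 0.428 per generation, hence T = 2π/ω ≈ 14.7 generations.

T ≈ 14.7 generations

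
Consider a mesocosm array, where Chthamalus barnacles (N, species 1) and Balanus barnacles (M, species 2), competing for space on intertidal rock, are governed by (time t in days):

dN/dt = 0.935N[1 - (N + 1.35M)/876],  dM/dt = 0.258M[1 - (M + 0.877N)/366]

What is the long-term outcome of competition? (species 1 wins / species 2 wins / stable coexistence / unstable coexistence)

species 1 excludes species 2

Compare the nullcline intercepts: K1/α12 = 876/1.35 = 649 > K2 = 366; K2/α21 = 366/0.877 = 417 < K1 = 876.
Since the inequalities point opposite ways, species 1 can invade but species 2 cannot.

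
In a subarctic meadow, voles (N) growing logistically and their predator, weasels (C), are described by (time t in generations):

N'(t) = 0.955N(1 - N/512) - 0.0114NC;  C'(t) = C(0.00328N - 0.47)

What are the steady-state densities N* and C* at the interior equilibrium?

From dC/dt = 0 with C > 0: 0.00328N* = 0.47, so N* = 143.
Substitute into dN/dt = 0: 0.955(1 - 143/512) = 0.0114C*.
The bracket is 0.72, giving C* = 0.688/0.0114 = 60.3.

N* ≈ 143, C* ≈ 60.3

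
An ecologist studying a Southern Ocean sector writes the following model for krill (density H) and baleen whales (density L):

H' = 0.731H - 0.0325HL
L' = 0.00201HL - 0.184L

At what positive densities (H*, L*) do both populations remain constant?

Set dL/dt = 0 with L > 0: 0.00201H - 0.184 = 0, so H* = 0.184/0.00201 = 91.5.
Set dH/dt = 0 with H > 0: 0.731 - 0.0325L = 0, so L* = 0.731/0.0325 = 22.5.

H* ≈ 91.5, L* ≈ 22.5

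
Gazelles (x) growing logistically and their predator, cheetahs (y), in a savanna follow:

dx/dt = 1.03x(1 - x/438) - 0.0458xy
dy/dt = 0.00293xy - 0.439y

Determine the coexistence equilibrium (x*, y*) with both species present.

From dy/dt = 0 with y > 0: 0.00293x* = 0.439, so x* = 150.
Substitute into dx/dt = 0: 1.03(1 - 150/438) = 0.0458y*.
The bracket is 0.658, giving y* = 0.678/0.0458 = 14.8.

x* ≈ 150, y* ≈ 14.8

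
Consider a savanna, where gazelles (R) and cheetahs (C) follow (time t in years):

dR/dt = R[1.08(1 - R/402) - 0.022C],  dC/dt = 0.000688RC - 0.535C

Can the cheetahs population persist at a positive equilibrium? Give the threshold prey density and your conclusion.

The predator equation gives dC/dt > 0 only when R > 0.535/0.000688 = 778.
Without the predator, R → K = 402. Since 402 < 778, the predator cannot invade.

Threshold R = 778; K < 778, so no, the predator goes extinct.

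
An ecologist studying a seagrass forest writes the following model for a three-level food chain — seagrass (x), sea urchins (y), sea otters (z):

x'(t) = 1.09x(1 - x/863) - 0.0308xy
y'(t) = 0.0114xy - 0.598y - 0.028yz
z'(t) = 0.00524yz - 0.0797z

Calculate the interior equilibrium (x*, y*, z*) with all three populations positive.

x* ≈ 492, y* ≈ 15.2, z* ≈ 179

From dz/dt = 0: 0.00524y* = 0.0797, so y* = 15.2.
From dx/dt = 0: 1.09(1 - x*/863) = 0.0308·15.2, giving x* = 863·(1 - 0.43) = 492.
From dy/dt = 0: 0.0114·492 - 0.598 = 0.028z*, so z* = 5.01/0.028 = 179.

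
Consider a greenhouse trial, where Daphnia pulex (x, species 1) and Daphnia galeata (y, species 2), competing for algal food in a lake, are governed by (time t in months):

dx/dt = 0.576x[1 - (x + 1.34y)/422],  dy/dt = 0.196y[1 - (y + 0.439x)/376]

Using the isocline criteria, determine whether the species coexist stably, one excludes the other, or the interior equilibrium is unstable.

Compare the nullcline intercepts: K1/α12 = 422/1.34 = 315 < K2 = 376; K2/α21 = 376/0.439 = 856 > K1 = 422.
Since the inequalities point opposite ways, species 2 can invade but species 1 cannot.

species 2 excludes species 1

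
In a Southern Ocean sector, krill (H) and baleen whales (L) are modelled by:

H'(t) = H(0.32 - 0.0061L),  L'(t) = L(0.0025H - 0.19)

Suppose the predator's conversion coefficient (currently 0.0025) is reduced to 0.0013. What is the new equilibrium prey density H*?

At the interior fixed point, setting dL/dt = 0 with L > 0 fixes H* = (predator death rate)/(HL coefficient) — independent of the other coefficients.
With the change, H* = 0.19/0.0013 = 146; it rises from 76.

H* ≈ 146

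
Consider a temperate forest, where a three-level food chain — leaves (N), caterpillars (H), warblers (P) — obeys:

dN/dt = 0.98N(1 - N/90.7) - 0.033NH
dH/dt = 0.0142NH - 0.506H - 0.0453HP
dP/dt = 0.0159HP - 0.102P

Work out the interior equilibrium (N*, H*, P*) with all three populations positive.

N* ≈ 71.1, H* ≈ 6.42, P* ≈ 11.1

From dP/dt = 0: 0.0159H* = 0.102, so H* = 6.42.
From dN/dt = 0: 0.98(1 - N*/90.7) = 0.033·6.42, giving N* = 90.7·(1 - 0.216) = 71.1.
From dH/dt = 0: 0.0142·71.1 - 0.506 = 0.0453P*, so P* = 0.504/0.0453 = 11.1.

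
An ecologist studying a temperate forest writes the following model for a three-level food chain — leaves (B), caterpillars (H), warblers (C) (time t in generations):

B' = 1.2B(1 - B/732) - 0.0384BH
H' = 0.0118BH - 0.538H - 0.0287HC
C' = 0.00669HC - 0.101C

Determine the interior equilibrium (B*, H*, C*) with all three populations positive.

B* ≈ 378, H* ≈ 15.1, C* ≈ 137

From dC/dt = 0: 0.00669H* = 0.101, so H* = 15.1.
From dB/dt = 0: 1.2(1 - B*/732) = 0.0384·15.1, giving B* = 732·(1 - 0.483) = 378.
From dH/dt = 0: 0.0118·378 - 0.538 = 0.0287C*, so C* = 3.93/0.0287 = 137.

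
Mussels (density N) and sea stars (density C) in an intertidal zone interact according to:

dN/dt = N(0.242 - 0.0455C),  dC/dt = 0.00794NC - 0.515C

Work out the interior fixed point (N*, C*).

Set dC/dt = 0 with C > 0: 0.00794N - 0.515 = 0, so N* = 0.515/0.00794 = 64.9.
Set dN/dt = 0 with N > 0: 0.242 - 0.0455C = 0, so C* = 0.242/0.0455 = 5.32.

N* ≈ 64.9, C* ≈ 5.32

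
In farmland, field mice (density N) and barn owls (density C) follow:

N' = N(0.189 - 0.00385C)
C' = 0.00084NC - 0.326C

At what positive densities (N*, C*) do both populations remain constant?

Set dC/dt = 0 with C > 0: 0.00084N - 0.326 = 0, so N* = 0.326/0.00084 = 388.
Set dN/dt = 0 with N > 0: 0.189 - 0.00385C = 0, so C* = 0.189/0.00385 = 49.1.

N* ≈ 388, C* ≈ 49.1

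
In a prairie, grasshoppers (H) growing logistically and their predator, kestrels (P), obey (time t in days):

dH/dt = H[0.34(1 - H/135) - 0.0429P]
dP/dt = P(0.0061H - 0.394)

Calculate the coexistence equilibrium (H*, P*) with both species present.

From dP/dt = 0 with P > 0: 0.0061H* = 0.394, so H* = 64.6.
Substitute into dH/dt = 0: 0.34(1 - 64.6/135) = 0.0429P*.
The bracket is 0.522, giving P* = 0.177/0.0429 = 4.13.

H* ≈ 64.6, P* ≈ 4.13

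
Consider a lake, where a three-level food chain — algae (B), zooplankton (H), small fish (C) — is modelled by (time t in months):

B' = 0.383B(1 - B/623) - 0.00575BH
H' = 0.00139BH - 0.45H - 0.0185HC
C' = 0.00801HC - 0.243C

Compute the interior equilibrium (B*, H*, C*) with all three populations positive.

B* ≈ 339, H* ≈ 30.3, C* ≈ 1.17

From dC/dt = 0: 0.00801H* = 0.243, so H* = 30.3.
From dB/dt = 0: 0.383(1 - B*/623) = 0.00575·30.3, giving B* = 623·(1 - 0.455) = 339.
From dH/dt = 0: 0.00139·339 - 0.45 = 0.0185C*, so C* = 0.0216/0.0185 = 1.17.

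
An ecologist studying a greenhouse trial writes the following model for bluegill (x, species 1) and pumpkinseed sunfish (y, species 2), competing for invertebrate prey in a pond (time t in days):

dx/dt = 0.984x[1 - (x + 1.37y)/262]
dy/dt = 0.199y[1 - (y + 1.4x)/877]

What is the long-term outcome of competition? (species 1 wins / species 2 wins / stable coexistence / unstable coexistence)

Compare the nullcline intercepts: K1/α12 = 262/1.37 = 191 < K2 = 877; K2/α21 = 877/1.4 = 626 > K1 = 262.
Since the inequalities point opposite ways, species 2 can invade but species 1 cannot.

species 2 excludes species 1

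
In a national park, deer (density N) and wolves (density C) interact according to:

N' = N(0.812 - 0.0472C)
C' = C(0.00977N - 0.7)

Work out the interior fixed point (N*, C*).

Set dC/dt = 0 with C > 0: 0.00977N - 0.7 = 0, so N* = 0.7/0.00977 = 71.6.
Set dN/dt = 0 with N > 0: 0.812 - 0.0472C = 0, so C* = 0.812/0.0472 = 17.2.

N* ≈ 71.6, C* ≈ 17.2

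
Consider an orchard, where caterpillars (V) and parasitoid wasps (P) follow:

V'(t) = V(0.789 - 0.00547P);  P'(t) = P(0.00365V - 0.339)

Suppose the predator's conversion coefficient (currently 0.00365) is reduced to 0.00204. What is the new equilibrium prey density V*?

V* ≈ 166

At the interior fixed point, setting dP/dt = 0 with P > 0 fixes V* = (predator death rate)/(VP coefficient) — independent of the other coefficients.
With the change, V* = 0.339/0.00204 = 166; it rises from 92.9.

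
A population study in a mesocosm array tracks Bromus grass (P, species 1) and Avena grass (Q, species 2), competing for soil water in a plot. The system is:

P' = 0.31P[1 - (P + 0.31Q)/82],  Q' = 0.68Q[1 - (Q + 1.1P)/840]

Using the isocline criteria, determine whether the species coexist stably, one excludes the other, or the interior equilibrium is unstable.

species 2 excludes species 1

Compare the nullcline intercepts: K1/α12 = 82/0.31 = 265 < K2 = 840; K2/α21 = 840/1.1 = 764 > K1 = 82.
Since the inequalities point opposite ways, species 2 can invade but species 1 cannot.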